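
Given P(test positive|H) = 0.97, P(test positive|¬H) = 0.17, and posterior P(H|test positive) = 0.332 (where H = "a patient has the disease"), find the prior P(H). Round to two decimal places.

In odds form, posterior odds = prior odds × likelihood ratio, so prior odds = posterior odds ÷ LR.
Posterior odds = 0.332/(1−0.332) = 0.4970. LR = 0.97/0.17 = 5.7059.
Prior odds = 0.4970/5.7059 = 0.0871, so P(H) = 0.0871/(1+0.0871) ≈ 0.08.

P(H) = 0.08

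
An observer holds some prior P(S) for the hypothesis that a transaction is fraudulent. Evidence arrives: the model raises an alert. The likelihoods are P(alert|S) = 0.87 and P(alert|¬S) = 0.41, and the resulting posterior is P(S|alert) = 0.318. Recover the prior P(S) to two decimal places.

Bayes' rule in odds form gives O(S|E) = O(S)·[P(E|S)/P(E|¬S)], hence O(S) = O(S|E)/LR.
Posterior odds = 0.318/(1−0.318) = 0.4663. LR = 0.87/0.41 = 2.1220.
Prior odds = 0.4663/2.1220 = 0.2197, so P(S) = 0.2197/(1+0.2197) ≈ 0.18.

P(S) = 0.18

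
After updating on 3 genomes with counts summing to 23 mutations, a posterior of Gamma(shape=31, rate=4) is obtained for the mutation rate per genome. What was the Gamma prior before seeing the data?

Gamma(shape=8, rate=1)

Gamma–Poisson conjugacy: posterior shape = α + Σxᵢ, posterior rate = β + n.
So α = 31 − 23 = 8 and β = 4 − 3 = 1.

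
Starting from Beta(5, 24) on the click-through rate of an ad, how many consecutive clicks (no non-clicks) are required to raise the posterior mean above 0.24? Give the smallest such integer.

After k clicks and 0 non-clicks the posterior is Beta(5+k, 24), with mean (5+k)/(5+24+k).
Set (5+k)/(29+k) > 0.24 and solve: k > (0.24·29 − 5)/(1 − 0.24) = 2.579.
The smallest integer exceeding 2.579 is 3.

k = 3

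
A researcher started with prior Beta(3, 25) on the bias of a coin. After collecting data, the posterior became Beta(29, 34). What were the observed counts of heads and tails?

Beta is conjugate to the binomial likelihood: posterior = Beta(α+s, β+f).
So s = 29 − 3 = 26 and f = 34 − 25 = 9.

26 heads and 9 tails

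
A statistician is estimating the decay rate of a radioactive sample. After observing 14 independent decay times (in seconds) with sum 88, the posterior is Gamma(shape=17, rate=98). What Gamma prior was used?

Gamma–exponential conjugacy: posterior shape = α + n, posterior rate = β + Σtᵢ.
So α = 17 − 14 = 3 and β = 98 − 88 = 10.

Gamma(shape=3, rate=10)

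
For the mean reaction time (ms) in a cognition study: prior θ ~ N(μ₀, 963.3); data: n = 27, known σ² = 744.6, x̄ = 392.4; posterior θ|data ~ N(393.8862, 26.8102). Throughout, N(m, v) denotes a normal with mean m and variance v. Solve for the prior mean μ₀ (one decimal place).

The posterior mean is a precision-weighted average: μ_n = (τ₀μ₀ + τ_data·x̄)/(τ₀+τ_data), with τ₀=1/σ₀² and τ_data=n/σ².
Here τ₀ = 1/963.3 = 0.001038 and τ_data = 27/744.6 = 0.036261, so τ_n = 0.037299.
Rearranging for μ₀: μ₀ = (μ_n·τ_n − τ_data·x̄)/τ₀ = (393.8862·0.037299 − 0.036261·392.4) / 0.001038 = 0.462745/0.001038 ≈ 445.8.

μ₀ = 445.8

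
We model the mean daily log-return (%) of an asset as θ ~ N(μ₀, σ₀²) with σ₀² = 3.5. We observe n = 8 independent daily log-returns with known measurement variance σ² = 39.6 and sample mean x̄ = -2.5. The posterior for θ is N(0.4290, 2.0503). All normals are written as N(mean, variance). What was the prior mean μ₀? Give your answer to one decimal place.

μ₀ = 2.5

The posterior mean is a precision-weighted average: μ_n = (τ₀μ₀ + τ_data·x̄)/(τ₀+τ_data), with τ₀=1/σ₀² and τ_data=n/σ².
Here τ₀ = 1/3.5 = 0.285714 and τ_data = 8/39.6 = 0.202020, so τ_n = 0.487734.
Rearranging for μ₀: μ₀ = (μ_n·τ_n − τ_data·x̄)/τ₀ = (0.4290·0.487734 − 0.202020·-2.5) / 0.285714 = 0.714288/0.285714 ≈ 2.5.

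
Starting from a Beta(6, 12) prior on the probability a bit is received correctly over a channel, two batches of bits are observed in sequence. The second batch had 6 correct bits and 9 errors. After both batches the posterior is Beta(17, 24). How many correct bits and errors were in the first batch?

Because Beta–binomial updating is additive in the counts, the combined data contributed (α_post−α_prior, β_post−β_prior) successes and failures.
Total across both batches: 17−6=11 correct bits, 24−12=12 errors.
Subtract the second batch: 11−6=5 correct bits and 12−9=3 errors.

5 correct bits and 3 errors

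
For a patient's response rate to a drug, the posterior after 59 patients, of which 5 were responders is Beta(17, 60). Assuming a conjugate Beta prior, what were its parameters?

Under Beta–binomial conjugacy the posterior parameters are (a+s, b+f).
Subtract the data counts: 17−5=12, 60−54=6.

Beta(12, 6)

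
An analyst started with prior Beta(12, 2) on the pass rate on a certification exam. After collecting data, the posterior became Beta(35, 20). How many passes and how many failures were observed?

Under Beta–binomial conjugacy the posterior parameters are (a+s, b+f).
Match parameters: s=35−12=23, f=20−2=18.

23 passes and 18 failures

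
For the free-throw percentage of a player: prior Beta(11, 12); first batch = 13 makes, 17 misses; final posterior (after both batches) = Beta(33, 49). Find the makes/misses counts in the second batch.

9 makes and 20 misses

Because Beta–binomial updating is additive in the counts, the combined data contributed (α_post−α_prior, β_post−β_prior) successes and failures.
Total across both batches: 33−11=22 makes, 49−12=37 misses.
Subtract the first batch: 22−13=9 makes and 37−17=20 misses.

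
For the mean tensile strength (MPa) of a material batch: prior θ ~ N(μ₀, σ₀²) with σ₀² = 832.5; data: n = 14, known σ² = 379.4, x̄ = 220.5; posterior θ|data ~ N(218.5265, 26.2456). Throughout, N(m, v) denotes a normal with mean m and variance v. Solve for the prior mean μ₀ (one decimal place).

With known observation variance, the Normal–Normal posterior has precision τ_n = τ₀ + n/σ² and mean μ_n = (τ₀μ₀ + (n/σ²)x̄)/τ_n.
Here τ₀ = 1/832.5 = 0.001201 and τ_data = 14/379.4 = 0.036900, so τ_n = 0.038101.
Rearranging for μ₀: μ₀ = (μ_n·τ_n − τ_data·x̄)/τ₀ = (218.5265·0.038101 − 0.036900·220.5) / 0.001201 = 0.189628/0.001201 ≈ 157.9.

μ₀ = 157.9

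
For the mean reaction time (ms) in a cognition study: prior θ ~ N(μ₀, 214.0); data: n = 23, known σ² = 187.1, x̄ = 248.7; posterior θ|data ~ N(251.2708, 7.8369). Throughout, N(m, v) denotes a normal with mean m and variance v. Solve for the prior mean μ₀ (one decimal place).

With known observation variance, the Normal–Normal posterior has precision τ_n = τ₀ + n/σ² and mean μ_n = (τ₀μ₀ + (n/σ²)x̄)/τ_n.
Here τ₀ = 1/214.0 = 0.004673 and τ_data = 23/187.1 = 0.122929, so τ_n = 0.127602.
Rearranging for μ₀: μ₀ = (μ_n·τ_n − τ_data·x̄)/τ₀ = (251.2708·0.127602 − 0.122929·248.7) / 0.004673 = 1.490214/0.004673 ≈ 318.9.

μ₀ = 318.9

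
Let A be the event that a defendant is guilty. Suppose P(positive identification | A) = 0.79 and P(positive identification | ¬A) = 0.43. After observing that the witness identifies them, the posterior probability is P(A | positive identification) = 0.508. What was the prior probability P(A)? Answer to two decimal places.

P(A) = 0.36

Bayes' rule in odds form gives O(A|E) = O(A)·[P(E|A)/P(E|¬A)], hence O(A) = O(A|E)/LR.
Posterior odds = 0.508/(1−0.508) = 1.0325. LR = 0.79/0.43 = 1.8372.
Prior odds = 1.0325/1.8372 = 0.5620, so P(A) = 0.5620/(1+0.5620) ≈ 0.36.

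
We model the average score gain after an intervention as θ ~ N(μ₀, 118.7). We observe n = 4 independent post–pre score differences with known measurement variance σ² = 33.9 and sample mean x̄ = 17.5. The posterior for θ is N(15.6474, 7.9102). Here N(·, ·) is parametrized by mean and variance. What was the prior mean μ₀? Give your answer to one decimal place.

With known observation variance, the Normal–Normal posterior has precision τ_n = τ₀ + n/σ² and mean μ_n = (τ₀μ₀ + (n/σ²)x̄)/τ_n.
Here τ₀ = 1/118.7 = 0.008425 and τ_data = 4/33.9 = 0.117994, so τ_n = 0.126419.
Rearranging for μ₀: μ₀ = (μ_n·τ_n − τ_data·x̄)/τ₀ = (15.6474·0.126419 − 0.117994·17.5) / 0.008425 = -0.086766/0.008425 ≈ -10.3.

μ₀ = -10.3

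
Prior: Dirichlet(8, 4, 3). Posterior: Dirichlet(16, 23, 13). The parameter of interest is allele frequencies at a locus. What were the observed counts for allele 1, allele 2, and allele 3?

counts (8, 19, 10)

For a Dirichlet(α) prior with multinomial counts c, the posterior is Dirichlet(α + c) componentwise.
Counts are posterior − prior componentwise: 16−8=8, 23−4=19, 13−3=10.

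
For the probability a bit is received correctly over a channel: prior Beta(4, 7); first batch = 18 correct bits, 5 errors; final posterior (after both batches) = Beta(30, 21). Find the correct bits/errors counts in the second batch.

8 correct bits and 9 errors

Sequential conjugate updates are equivalent to a single update on the pooled data, so total successes = posterior α − prior α and total failures = posterior β − prior β.
Total across both batches: 30−4=26 correct bits, 21−7=14 errors.
Subtract the first batch: 26−18=8 correct bits and 14−5=9 errors.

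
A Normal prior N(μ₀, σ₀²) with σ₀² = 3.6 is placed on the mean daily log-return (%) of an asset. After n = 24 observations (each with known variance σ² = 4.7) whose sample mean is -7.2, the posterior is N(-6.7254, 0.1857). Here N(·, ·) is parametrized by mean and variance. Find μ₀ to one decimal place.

The posterior mean is a precision-weighted average: μ_n = (τ₀μ₀ + τ_data·x̄)/(τ₀+τ_data), with τ₀=1/σ₀² and τ_data=n/σ².
Here τ₀ = 1/3.6 = 0.277778 and τ_data = 24/4.7 = 5.106383, so τ_n = 5.384161.
Rearranging for μ₀: μ₀ = (μ_n·τ_n − τ_data·x̄)/τ₀ = (-6.7254·5.384161 − 5.106383·-7.2) / 0.277778 = 0.555321/0.277778 ≈ 2.0.

μ₀ = 2.0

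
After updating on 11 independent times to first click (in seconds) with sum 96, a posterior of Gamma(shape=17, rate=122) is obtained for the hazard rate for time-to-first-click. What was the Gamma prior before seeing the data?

For an exponential likelihood with a Gamma(α, β) prior on the rate, n observations with total T give posterior Gamma(α+n, β+T).
So α = 17 − 11 = 6 and β = 122 − 96 = 26.

Gamma(shape=6, rate=26)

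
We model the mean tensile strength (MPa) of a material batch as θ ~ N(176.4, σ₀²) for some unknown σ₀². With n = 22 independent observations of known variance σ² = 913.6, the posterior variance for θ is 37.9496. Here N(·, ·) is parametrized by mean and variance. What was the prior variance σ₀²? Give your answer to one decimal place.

For the Normal–Normal model with known σ², precisions add: τ_n = τ₀ + n/σ².
So 1/σ₀² = 1/37.9496 − 22/913.6 = 0.026351 − 0.024081 = 0.002270.
Hence σ₀² = 1/0.002270 ≈ 440.5.

σ₀² = 440.5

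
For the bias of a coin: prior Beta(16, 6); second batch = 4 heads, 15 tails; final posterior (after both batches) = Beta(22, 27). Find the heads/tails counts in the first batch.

2 heads and 6 tails

Sequential conjugate updates are equivalent to a single update on the pooled data, so total successes = posterior α − prior α and total failures = posterior β − prior β.
Total across both batches: 22−16=6 heads, 27−6=21 tails.
Subtract the second batch: 6−4=2 heads and 21−15=6 tails.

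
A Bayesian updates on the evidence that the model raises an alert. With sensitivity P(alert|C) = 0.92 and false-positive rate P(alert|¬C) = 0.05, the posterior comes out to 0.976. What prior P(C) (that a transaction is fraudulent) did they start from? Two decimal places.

Bayes' rule in odds form gives O(C|E) = O(C)·[P(E|C)/P(E|¬C)], hence O(C) = O(C|E)/LR.
Posterior odds = 0.976/(1−0.976) = 40.6667. LR = 0.92/0.05 = 18.4000.
Prior odds = 40.6667/18.4000 = 2.2101, so P(C) = 2.2101/(1+2.2101) ≈ 0.69.

P(C) = 0.69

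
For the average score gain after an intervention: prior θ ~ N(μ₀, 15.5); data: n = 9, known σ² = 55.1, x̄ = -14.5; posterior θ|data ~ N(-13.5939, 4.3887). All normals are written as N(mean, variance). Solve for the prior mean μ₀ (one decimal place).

μ₀ = -11.3

The posterior mean is a precision-weighted average: μ_n = (τ₀μ₀ + τ_data·x̄)/(τ₀+τ_data), with τ₀=1/σ₀² and τ_data=n/σ².
Here τ₀ = 1/15.5 = 0.064516 and τ_data = 9/55.1 = 0.163339, so τ_n = 0.227855.
Rearranging for μ₀: μ₀ = (μ_n·τ_n − τ_data·x̄)/τ₀ = (-13.5939·0.227855 − 0.163339·-14.5) / 0.064516 = -0.729023/0.064516 ≈ -11.3.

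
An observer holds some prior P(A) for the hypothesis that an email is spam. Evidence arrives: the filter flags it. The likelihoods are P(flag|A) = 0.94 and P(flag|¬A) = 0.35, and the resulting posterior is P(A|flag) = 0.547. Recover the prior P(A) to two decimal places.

In odds form, posterior odds = prior odds × likelihood ratio, so prior odds = posterior odds ÷ LR.
Posterior odds = 0.547/(1−0.547) = 1.2075. LR = 0.94/0.35 = 2.6857.
Prior odds = 1.2075/2.6857 = 0.4496, so P(A) = 0.4496/(1+0.4496) ≈ 0.31.

P(A) = 0.31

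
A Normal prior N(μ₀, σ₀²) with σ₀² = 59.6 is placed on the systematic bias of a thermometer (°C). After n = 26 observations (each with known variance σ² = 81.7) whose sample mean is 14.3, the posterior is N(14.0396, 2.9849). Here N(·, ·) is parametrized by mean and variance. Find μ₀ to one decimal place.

μ₀ = 9.1

The posterior mean is a precision-weighted average: μ_n = (τ₀μ₀ + τ_data·x̄)/(τ₀+τ_data), with τ₀=1/σ₀² and τ_data=n/σ².
Here τ₀ = 1/59.6 = 0.016779 and τ_data = 26/81.7 = 0.318237, so τ_n = 0.335016.
Rearranging for μ₀: μ₀ = (μ_n·τ_n − τ_data·x̄)/τ₀ = (14.0396·0.335016 − 0.318237·14.3) / 0.016779 = 0.152702/0.016779 ≈ 9.1.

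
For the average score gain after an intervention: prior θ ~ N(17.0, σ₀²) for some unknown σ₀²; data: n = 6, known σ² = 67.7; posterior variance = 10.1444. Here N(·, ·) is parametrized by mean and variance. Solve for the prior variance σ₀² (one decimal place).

Posterior precision equals prior precision plus data precision: 1/σ_n² = 1/σ₀² + n/σ².
So 1/σ₀² = 1/10.1444 − 6/67.7 = 0.098577 − 0.088626 = 0.009951.
Hence σ₀² = 1/0.009951 ≈ 100.5.

σ₀² = 100.5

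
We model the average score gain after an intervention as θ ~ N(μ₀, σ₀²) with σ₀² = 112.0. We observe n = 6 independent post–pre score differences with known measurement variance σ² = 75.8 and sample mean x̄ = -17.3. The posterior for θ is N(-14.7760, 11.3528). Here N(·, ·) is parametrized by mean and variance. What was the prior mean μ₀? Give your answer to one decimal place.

μ₀ = 7.6

With known observation variance, the Normal–Normal posterior has precision τ_n = τ₀ + n/σ² and mean μ_n = (τ₀μ₀ + (n/σ²)x̄)/τ_n.
Here τ₀ = 1/112.0 = 0.008929 and τ_data = 6/75.8 = 0.079156, so τ_n = 0.088085.
Rearranging for μ₀: μ₀ = (μ_n·τ_n − τ_data·x̄)/τ₀ = (-14.7760·0.088085 − 0.079156·-17.3) / 0.008929 = 0.067855/0.008929 ≈ 7.6.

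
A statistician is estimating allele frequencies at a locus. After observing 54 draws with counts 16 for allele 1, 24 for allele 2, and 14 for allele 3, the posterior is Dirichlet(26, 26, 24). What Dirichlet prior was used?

For a Dirichlet(α) prior with multinomial counts c, the posterior is Dirichlet(α + c) componentwise.
Subtract each count from the matching posterior parameter: 26−16=10, 26−24=2, 24−14=10.

Dirichlet(10, 2, 10)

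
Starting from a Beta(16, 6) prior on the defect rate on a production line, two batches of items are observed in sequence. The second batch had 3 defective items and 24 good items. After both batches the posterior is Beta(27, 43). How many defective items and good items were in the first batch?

Because Beta–binomial updating is additive in the counts, the combined data contributed (α_post−α_prior, β_post−β_prior) successes and failures.
Total across both batches: 27−16=11 defective items, 43−6=37 good items.
Subtract the second batch: 11−3=8 defective items and 37−24=13 good items.

8 defective items and 13 good items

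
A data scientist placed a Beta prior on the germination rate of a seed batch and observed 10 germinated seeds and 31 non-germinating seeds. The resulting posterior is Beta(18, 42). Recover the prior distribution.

Beta(8, 11)

A Beta(α, β) prior with s successes and f failures in binomial data gives a Beta(α+s, β+f) posterior.
So α = 18 − 10 = 8 and β = 42 − 31 = 11.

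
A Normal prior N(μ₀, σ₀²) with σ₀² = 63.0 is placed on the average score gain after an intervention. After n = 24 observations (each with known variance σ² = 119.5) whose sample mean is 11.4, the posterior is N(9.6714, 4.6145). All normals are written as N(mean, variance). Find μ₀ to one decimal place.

μ₀ = -12.2

With known observation variance, the Normal–Normal posterior has precision τ_n = τ₀ + n/σ² and mean μ_n = (τ₀μ₀ + (n/σ²)x̄)/τ_n.
Here τ₀ = 1/63.0 = 0.015873 and τ_data = 24/119.5 = 0.200837, so τ_n = 0.216710.
Rearranging for μ₀: μ₀ = (μ_n·τ_n − τ_data·x̄)/τ₀ = (9.6714·0.216710 − 0.200837·11.4) / 0.015873 = -0.193653/0.015873 ≈ -12.2.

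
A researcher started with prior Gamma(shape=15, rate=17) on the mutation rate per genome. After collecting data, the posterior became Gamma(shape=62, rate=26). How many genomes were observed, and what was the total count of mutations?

n = 9 genomes with total 47 mutations

A Gamma(α, β) prior (rate parametrization) on a Poisson rate with n observations summing to S gives posterior Gamma(α+S, β+n).
Matching: Σxᵢ = 62 − 15 = 47 and n = 26 − 17 = 9.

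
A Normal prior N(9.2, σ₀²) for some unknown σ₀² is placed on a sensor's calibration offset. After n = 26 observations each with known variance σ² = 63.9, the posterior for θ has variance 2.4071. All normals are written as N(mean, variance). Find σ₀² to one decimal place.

For the Normal–Normal model with known σ², precisions add: τ_n = τ₀ + n/σ².
So 1/σ₀² = 1/2.4071 − 26/63.9 = 0.415438 − 0.406886 = 0.008552.
Hence σ₀² = 1/0.008552 ≈ 116.9.

σ₀² = 116.9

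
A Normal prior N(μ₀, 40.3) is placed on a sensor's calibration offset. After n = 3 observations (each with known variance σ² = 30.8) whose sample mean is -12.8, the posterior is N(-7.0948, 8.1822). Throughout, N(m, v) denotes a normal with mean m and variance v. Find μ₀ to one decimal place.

μ₀ = 15.3

The posterior mean is a precision-weighted average: μ_n = (τ₀μ₀ + τ_data·x̄)/(τ₀+τ_data), with τ₀=1/σ₀² and τ_data=n/σ².
Here τ₀ = 1/40.3 = 0.024814 and τ_data = 3/30.8 = 0.097403, so τ_n = 0.122217.
Rearranging for μ₀: μ₀ = (μ_n·τ_n − τ_data·x̄)/τ₀ = (-7.0948·0.122217 − 0.097403·-12.8) / 0.024814 = 0.379653/0.024814 ≈ 15.3.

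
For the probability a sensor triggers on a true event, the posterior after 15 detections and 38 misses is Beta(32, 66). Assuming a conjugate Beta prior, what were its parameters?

Under Beta–binomial conjugacy the posterior parameters are (a+s, b+f).
Subtract the data counts: 32−15=17, 66−38=28.

Beta(17, 28)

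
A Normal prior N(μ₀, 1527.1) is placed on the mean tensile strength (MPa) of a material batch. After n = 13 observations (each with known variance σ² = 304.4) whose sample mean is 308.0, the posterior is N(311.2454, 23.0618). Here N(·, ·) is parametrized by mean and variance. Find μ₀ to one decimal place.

μ₀ = 522.9

With known observation variance, the Normal–Normal posterior has precision τ_n = τ₀ + n/σ² and mean μ_n = (τ₀μ₀ + (n/σ²)x̄)/τ_n.
Here τ₀ = 1/1527.1 = 0.000655 and τ_data = 13/304.4 = 0.042707, so τ_n = 0.043362.
Rearranging for μ₀: μ₀ = (μ_n·τ_n − τ_data·x̄)/τ₀ = (311.2454·0.043362 − 0.042707·308.0) / 0.000655 = 0.342467/0.000655 ≈ 522.9.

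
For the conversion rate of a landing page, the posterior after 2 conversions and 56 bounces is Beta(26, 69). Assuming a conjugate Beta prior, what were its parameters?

Beta(24, 13)

Under Beta–binomial conjugacy the posterior parameters are (a+s, b+f).
So a = 26 − 2 = 24 and b = 69 − 56 = 13.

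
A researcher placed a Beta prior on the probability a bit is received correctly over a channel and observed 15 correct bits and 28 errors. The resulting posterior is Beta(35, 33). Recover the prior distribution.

Under Beta–binomial conjugacy the posterior parameters are (α+s, β+f).
So α = 35 − 15 = 20 and β = 33 − 28 = 5.

Beta(20, 5)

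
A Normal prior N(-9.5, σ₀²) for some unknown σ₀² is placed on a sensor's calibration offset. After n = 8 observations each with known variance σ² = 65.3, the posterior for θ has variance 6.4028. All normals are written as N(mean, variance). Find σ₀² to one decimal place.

Posterior precision equals prior precision plus data precision: 1/σ_n² = 1/σ₀² + n/σ².
So 1/σ₀² = 1/6.4028 − 8/65.3 = 0.156182 − 0.122511 = 0.033671.
Hence σ₀² = 1/0.033671 ≈ 29.7.

σ₀² = 29.7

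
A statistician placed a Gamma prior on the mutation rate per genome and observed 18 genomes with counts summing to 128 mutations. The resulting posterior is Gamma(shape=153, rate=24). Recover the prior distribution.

A Gamma(α, β) prior (rate parametrization) on a Poisson rate with n observations summing to S gives posterior Gamma(α+S, β+n).
So α = 153 − 128 = 25 and β = 24 − 18 = 6.

Gamma(shape=25, rate=6)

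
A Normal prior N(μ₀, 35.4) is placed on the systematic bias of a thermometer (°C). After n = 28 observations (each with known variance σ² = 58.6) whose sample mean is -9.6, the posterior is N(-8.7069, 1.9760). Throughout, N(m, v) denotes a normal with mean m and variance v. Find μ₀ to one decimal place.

μ₀ = 6.4

The posterior mean is a precision-weighted average: μ_n = (τ₀μ₀ + τ_data·x̄)/(τ₀+τ_data), with τ₀=1/σ₀² and τ_data=n/σ².
Here τ₀ = 1/35.4 = 0.028249 and τ_data = 28/58.6 = 0.477816, so τ_n = 0.506065.
Rearranging for μ₀: μ₀ = (μ_n·τ_n − τ_data·x̄)/τ₀ = (-8.7069·0.506065 − 0.477816·-9.6) / 0.028249 = 0.180776/0.028249 ≈ 6.4.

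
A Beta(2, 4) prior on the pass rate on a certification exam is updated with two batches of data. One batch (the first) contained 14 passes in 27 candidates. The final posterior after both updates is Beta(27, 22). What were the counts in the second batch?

11 passes and 5 failures

Sequential conjugate updates are equivalent to a single update on the pooled data, so total successes = posterior α − prior α and total failures = posterior β − prior β.
Total across both batches: 27−2=25 passes, 22−4=18 failures.
Subtract the first batch: 25−14=11 passes and 18−13=5 failures.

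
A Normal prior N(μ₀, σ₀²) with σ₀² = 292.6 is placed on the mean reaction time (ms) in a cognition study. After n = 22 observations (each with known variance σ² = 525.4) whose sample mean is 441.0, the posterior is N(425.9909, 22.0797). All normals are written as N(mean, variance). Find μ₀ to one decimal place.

μ₀ = 242.1

With known observation variance, the Normal–Normal posterior has precision τ_n = τ₀ + n/σ² and mean μ_n = (τ₀μ₀ + (n/σ²)x̄)/τ_n.
Here τ₀ = 1/292.6 = 0.003418 and τ_data = 22/525.4 = 0.041873, so τ_n = 0.045291.
Rearranging for μ₀: μ₀ = (μ_n·τ_n − τ_data·x̄)/τ₀ = (425.9909·0.045291 − 0.041873·441.0) / 0.003418 = 0.827561/0.003418 ≈ 242.1.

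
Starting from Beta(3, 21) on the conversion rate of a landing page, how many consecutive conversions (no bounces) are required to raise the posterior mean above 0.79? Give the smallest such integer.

After k conversions and 0 bounces the posterior is Beta(3+k, 21), with mean (3+k)/(3+21+k).
Set (3+k)/(24+k) > 0.79 and solve: k > (0.79·24 − 3)/(1 − 0.79) = 76.000.
The smallest integer exceeding 76.000 is 77.

k = 77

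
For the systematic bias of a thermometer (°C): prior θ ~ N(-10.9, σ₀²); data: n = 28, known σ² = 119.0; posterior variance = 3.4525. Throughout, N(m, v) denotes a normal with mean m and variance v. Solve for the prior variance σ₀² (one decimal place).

For the Normal–Normal model with known σ², precisions add: τ_n = τ₀ + n/σ².
So 1/σ₀² = 1/3.4525 − 28/119.0 = 0.289645 − 0.235294 = 0.054351.
Hence σ₀² = 1/0.054351 ≈ 18.4.

σ₀² = 18.4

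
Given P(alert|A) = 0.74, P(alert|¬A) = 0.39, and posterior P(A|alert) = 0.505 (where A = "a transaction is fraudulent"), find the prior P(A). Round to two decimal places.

P(A) = 0.35

In odds form, posterior odds = prior odds × likelihood ratio, so prior odds = posterior odds ÷ LR.
Posterior odds = 0.505/(1−0.505) = 1.0202. LR = 0.74/0.39 = 1.8974.
Prior odds = 1.0202/1.8974 = 0.5377, so P(A) = 0.5377/(1+0.5377) ≈ 0.35.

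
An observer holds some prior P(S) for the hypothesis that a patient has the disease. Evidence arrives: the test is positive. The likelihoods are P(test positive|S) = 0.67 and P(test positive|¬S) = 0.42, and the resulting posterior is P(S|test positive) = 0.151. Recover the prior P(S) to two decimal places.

In odds form, posterior odds = prior odds × likelihood ratio, so prior odds = posterior odds ÷ LR.
Posterior odds = 0.151/(1−0.151) = 0.1779. LR = 0.67/0.42 = 1.5952.
Prior odds = 0.1779/1.5952 = 0.1115, so P(S) = 0.1115/(1+0.1115) ≈ 0.10.

P(S) = 0.10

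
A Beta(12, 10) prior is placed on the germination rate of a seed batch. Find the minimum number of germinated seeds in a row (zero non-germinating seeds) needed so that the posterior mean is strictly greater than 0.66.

k = 8

After k germinated seeds and 0 non-germinating seeds the posterior is Beta(12+k, 10), with mean (12+k)/(12+10+k).
Set (12+k)/(22+k) > 0.66 and solve: k > (0.66·22 − 12)/(1 − 0.66) = 7.412.
The smallest integer exceeding 7.412 is 8, and checking k=8: (20)/(30) = 0.6667 > 0.66.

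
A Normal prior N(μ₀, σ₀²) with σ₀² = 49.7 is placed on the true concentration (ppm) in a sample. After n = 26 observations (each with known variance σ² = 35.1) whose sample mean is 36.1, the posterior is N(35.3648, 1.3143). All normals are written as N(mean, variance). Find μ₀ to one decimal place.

With known observation variance, the Normal–Normal posterior has precision τ_n = τ₀ + n/σ² and mean μ_n = (τ₀μ₀ + (n/σ²)x̄)/τ_n.
Here τ₀ = 1/49.7 = 0.020121 and τ_data = 26/35.1 = 0.740741, so τ_n = 0.760862.
Rearranging for μ₀: μ₀ = (μ_n·τ_n − τ_data·x̄)/τ₀ = (35.3648·0.760862 − 0.740741·36.1) / 0.020121 = 0.166982/0.020121 ≈ 8.3.

μ₀ = 8.3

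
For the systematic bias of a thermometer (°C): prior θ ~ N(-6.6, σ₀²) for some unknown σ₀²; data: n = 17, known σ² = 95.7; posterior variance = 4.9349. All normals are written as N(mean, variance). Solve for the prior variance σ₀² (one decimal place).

Posterior precision equals prior precision plus data precision: 1/σ_n² = 1/σ₀² + n/σ².
So 1/σ₀² = 1/4.9349 − 17/95.7 = 0.202638 − 0.177638 = 0.025000.
Hence σ₀² = 1/0.025000 ≈ 40.0.

σ₀² = 40.0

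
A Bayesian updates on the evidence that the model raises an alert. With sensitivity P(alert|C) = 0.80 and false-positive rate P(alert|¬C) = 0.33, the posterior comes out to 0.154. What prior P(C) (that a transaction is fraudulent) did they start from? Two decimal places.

P(C) = 0.07

In odds form, posterior odds = prior odds × likelihood ratio, so prior odds = posterior odds ÷ LR.
Posterior odds = 0.154/(1−0.154) = 0.1820. LR = 0.80/0.33 = 2.4242.
Prior odds = 0.1820/2.4242 = 0.0751, so P(C) = 0.0751/(1+0.0751) ≈ 0.07.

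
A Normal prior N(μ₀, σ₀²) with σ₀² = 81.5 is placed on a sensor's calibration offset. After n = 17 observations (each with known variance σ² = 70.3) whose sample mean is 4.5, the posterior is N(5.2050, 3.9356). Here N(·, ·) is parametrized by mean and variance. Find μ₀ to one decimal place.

μ₀ = 19.1

With known observation variance, the Normal–Normal posterior has precision τ_n = τ₀ + n/σ² and mean μ_n = (τ₀μ₀ + (n/σ²)x̄)/τ_n.
Here τ₀ = 1/81.5 = 0.012270 and τ_data = 17/70.3 = 0.241821, so τ_n = 0.254091.
Rearranging for μ₀: μ₀ = (μ_n·τ_n − τ_data·x̄)/τ₀ = (5.2050·0.254091 − 0.241821·4.5) / 0.012270 = 0.234349/0.012270 ≈ 19.1.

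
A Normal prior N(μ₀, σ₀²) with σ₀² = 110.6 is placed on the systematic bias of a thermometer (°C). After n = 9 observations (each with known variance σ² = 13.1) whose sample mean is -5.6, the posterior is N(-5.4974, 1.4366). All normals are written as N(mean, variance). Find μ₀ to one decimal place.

μ₀ = 2.3

The posterior mean is a precision-weighted average: μ_n = (τ₀μ₀ + τ_data·x̄)/(τ₀+τ_data), with τ₀=1/σ₀² and τ_data=n/σ².
Here τ₀ = 1/110.6 = 0.009042 and τ_data = 9/13.1 = 0.687023, so τ_n = 0.696065.
Rearranging for μ₀: μ₀ = (μ_n·τ_n − τ_data·x̄)/τ₀ = (-5.4974·0.696065 − 0.687023·-5.6) / 0.009042 = 0.020781/0.009042 ≈ 2.3.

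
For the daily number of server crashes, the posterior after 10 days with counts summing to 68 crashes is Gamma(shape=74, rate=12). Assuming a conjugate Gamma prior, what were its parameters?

A Gamma(α, β) prior (rate parametrization) on a Poisson rate with n observations summing to S gives posterior Gamma(α+S, β+n).
So α = 74 − 68 = 6 and β = 12 − 10 = 2.

Gamma(shape=6, rate=2)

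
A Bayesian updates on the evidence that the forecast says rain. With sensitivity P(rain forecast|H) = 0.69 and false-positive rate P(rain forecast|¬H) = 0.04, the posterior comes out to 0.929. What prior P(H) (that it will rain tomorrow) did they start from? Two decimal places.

Bayes' rule in odds form gives O(H|E) = O(H)·[P(E|H)/P(E|¬H)], hence O(H) = O(H|E)/LR.
Posterior odds = 0.929/(1−0.929) = 13.0845. LR = 0.69/0.04 = 17.2500.
Prior odds = 13.0845/17.2500 = 0.7585, so P(H) = 0.7585/(1+0.7585) ≈ 0.43.

P(H) = 0.43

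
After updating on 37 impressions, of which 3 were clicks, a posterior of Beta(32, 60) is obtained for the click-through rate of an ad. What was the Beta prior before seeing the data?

A Beta(a, b) prior with s successes and f failures in binomial data gives a Beta(a+s, b+f) posterior.
So a = 32 − 3 = 29 and b = 60 − 34 = 26.

Beta(29, 26)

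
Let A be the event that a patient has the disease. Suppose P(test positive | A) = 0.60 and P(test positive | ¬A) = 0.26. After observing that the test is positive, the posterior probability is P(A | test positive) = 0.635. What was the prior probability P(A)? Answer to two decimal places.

P(A) = 0.43

In odds form, posterior odds = prior odds × likelihood ratio, so prior odds = posterior odds ÷ LR.
Posterior odds = 0.635/(1−0.635) = 1.7397. LR = 0.60/0.26 = 2.3077.
Prior odds = 1.7397/2.3077 = 0.7539, so P(A) = 0.7539/(1+0.7539) ≈ 0.43.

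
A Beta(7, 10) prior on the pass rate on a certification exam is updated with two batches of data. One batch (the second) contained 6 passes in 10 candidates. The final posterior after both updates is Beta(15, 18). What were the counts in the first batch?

Because Beta–binomial updating is additive in the counts, the combined data contributed (α_post−α_prior, β_post−β_prior) successes and failures.
Total across both batches: 15−7=8 passes, 18−10=8 failures.
Subtract the second batch: 8−6=2 passes and 8−4=4 failures.

2 passes and 4 failures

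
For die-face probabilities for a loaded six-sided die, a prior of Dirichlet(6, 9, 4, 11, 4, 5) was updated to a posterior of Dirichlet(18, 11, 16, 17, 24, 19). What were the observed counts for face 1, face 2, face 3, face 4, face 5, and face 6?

counts (12, 2, 12, 6, 20, 14)

For a Dirichlet(α) prior with multinomial counts c, the posterior is Dirichlet(α + c) componentwise.
Counts are posterior − prior componentwise: 18−6=12, 11−9=2, 16−4=12, 17−11=6, 24−4=20, 19−5=14.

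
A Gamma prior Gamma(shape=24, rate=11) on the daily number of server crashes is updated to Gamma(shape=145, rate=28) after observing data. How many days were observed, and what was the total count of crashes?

A Gamma(α, β) prior (rate parametrization) on a Poisson rate with n observations summing to S gives posterior Gamma(α+S, β+n).
Matching: Σxᵢ = 145 − 24 = 121 and n = 28 − 11 = 17.

n = 17 days with total 121 crashes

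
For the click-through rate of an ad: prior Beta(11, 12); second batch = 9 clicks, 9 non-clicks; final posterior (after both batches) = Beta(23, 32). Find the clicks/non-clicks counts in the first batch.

3 clicks and 11 non-clicks

Because Beta–binomial updating is additive in the counts, the combined data contributed (α_post−α_prior, β_post−β_prior) successes and failures.
Total across both batches: 23−11=12 clicks, 32−12=20 non-clicks.
Subtract the second batch: 12−9=3 clicks and 20−9=11 non-clicks.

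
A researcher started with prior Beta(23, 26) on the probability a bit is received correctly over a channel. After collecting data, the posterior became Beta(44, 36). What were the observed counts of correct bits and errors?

Under Beta–binomial conjugacy the posterior parameters are (a+s, b+f).
So s = 44 − 23 = 21 and f = 36 − 26 = 10.

21 correct bits and 10 errors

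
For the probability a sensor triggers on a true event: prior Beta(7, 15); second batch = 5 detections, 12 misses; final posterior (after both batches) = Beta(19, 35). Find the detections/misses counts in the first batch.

7 detections and 8 misses

Sequential conjugate updates are equivalent to a single update on the pooled data, so total successes = posterior α − prior α and total failures = posterior β − prior β.
Total across both batches: 19−7=12 detections, 35−15=20 misses.
Subtract the second batch: 12−5=7 detections and 20−12=8 misses.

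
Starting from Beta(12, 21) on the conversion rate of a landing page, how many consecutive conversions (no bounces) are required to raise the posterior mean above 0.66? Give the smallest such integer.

After k conversions and 0 bounces the posterior is Beta(12+k, 21), with mean (12+k)/(12+21+k).
Set (12+k)/(33+k) > 0.66 and solve: k > (0.66·33 − 12)/(1 − 0.66) = 28.765.
The smallest integer exceeding 28.765 is 29, and checking k=29: (41)/(62) = 0.6613 > 0.66.

k = 29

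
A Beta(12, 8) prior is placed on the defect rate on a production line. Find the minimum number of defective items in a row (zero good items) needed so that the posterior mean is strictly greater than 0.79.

After k defective items and 0 good items the posterior is Beta(12+k, 8), with mean (12+k)/(12+8+k).
Set (12+k)/(20+k) > 0.79 and solve: k > (0.79·20 − 12)/(1 − 0.79) = 18.095.
The smallest integer exceeding 18.095 is 19.

k = 19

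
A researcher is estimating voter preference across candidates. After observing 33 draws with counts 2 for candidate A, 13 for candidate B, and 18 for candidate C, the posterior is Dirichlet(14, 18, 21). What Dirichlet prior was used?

For a Dirichlet(α) prior with multinomial counts c, the posterior is Dirichlet(α + c) componentwise.
Subtract each count from the matching posterior parameter: 14−2=12, 18−13=5, 21−18=3.

Dirichlet(12, 5, 3)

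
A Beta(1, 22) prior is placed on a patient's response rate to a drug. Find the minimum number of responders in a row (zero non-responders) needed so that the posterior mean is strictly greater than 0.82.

k = 100

After k responders and 0 non-responders the posterior is Beta(1+k, 22), with mean (1+k)/(1+22+k).
Set (1+k)/(23+k) > 0.82 and solve: k > (0.82·23 − 1)/(1 − 0.82) = 99.222.
The smallest integer exceeding 99.222 is 100, and checking k=100: (101)/(123) = 0.8211 > 0.82.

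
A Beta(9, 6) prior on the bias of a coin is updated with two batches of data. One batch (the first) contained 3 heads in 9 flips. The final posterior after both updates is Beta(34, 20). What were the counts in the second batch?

Sequential conjugate updates are equivalent to a single update on the pooled data, so total successes = posterior α − prior α and total failures = posterior β − prior β.
Total across both batches: 34−9=25 heads, 20−6=14 tails.
Subtract the first batch: 25−3=22 heads and 14−6=8 tails.

22 heads and 8 tails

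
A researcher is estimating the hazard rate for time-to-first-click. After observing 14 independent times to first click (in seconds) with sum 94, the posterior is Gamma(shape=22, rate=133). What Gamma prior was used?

For an exponential likelihood with a Gamma(α, β) prior on the rate, n observations with total T give posterior Gamma(α+n, β+T).
So α = 22 − 14 = 8 and β = 133 − 94 = 39.

Gamma(shape=8, rate=39)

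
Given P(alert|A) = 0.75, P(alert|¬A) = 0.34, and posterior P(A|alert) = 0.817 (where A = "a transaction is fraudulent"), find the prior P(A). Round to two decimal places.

In odds form, posterior odds = prior odds × likelihood ratio, so prior odds = posterior odds ÷ LR.
Posterior odds = 0.817/(1−0.817) = 4.4645. LR = 0.75/0.34 = 2.2059.
Prior odds = 4.4645/2.2059 = 2.0239, so P(A) = 2.0239/(1+2.0239) ≈ 0.67.

P(A) = 0.67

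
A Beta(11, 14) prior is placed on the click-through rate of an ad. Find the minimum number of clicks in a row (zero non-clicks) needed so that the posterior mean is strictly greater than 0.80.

k = 46

After k clicks and 0 non-clicks the posterior is Beta(11+k, 14), with mean (11+k)/(11+14+k).
Set (11+k)/(25+k) > 0.80 and solve: k > (0.80·25 − 11)/(1 − 0.80) = 45.000.
The smallest integer exceeding 45.000 is 46, and checking k=46: (57)/(71) = 0.8028 > 0.80.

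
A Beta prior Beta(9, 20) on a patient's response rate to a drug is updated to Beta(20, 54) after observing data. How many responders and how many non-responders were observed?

11 responders and 34 non-responders

A Beta(α, β) prior with s successes and f failures in binomial data gives a Beta(α+s, β+f) posterior.
Match parameters: s=20−9=11, f=54−20=34.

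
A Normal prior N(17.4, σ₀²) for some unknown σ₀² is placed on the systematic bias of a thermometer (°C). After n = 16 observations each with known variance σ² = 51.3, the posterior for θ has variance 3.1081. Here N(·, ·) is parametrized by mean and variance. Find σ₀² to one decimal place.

σ₀² = 101.5

For the Normal–Normal model with known σ², precisions add: τ_n = τ₀ + n/σ².
So 1/σ₀² = 1/3.1081 − 16/51.3 = 0.321740 − 0.311891 = 0.009849.
Hence σ₀² = 1/0.009849 ≈ 101.5.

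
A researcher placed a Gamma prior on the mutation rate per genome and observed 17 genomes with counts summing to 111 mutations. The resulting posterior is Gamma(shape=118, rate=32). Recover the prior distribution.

Gamma–Poisson conjugacy: posterior shape = α + Σxᵢ, posterior rate = β + n.
So α = 118 − 111 = 7 and β = 32 − 17 = 15.

Gamma(shape=7, rate=15)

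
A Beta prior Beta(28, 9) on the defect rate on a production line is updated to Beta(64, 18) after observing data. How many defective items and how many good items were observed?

36 defective items and 9 good items

Under Beta–binomial conjugacy the posterior parameters are (a+s, b+f).
Match parameters: s=64−28=36, f=18−9=9.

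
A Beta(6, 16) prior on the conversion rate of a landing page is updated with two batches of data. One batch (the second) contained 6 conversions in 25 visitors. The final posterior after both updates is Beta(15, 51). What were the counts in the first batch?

Because Beta–binomial updating is additive in the counts, the combined data contributed (α_post−α_prior, β_post−β_prior) successes and failures.
Total across both batches: 15−6=9 conversions, 51−16=35 bounces.
Subtract the second batch: 9−6=3 conversions and 35−19=16 bounces.

3 conversions and 16 bounces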